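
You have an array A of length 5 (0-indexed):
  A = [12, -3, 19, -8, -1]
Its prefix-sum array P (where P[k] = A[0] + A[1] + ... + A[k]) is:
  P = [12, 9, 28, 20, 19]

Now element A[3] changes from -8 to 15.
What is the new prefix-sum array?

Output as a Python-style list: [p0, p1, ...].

Change: A[3] -8 -> 15, delta = 23
P[k] for k < 3: unchanged (A[3] not included)
P[k] for k >= 3: shift by delta = 23
  P[0] = 12 + 0 = 12
  P[1] = 9 + 0 = 9
  P[2] = 28 + 0 = 28
  P[3] = 20 + 23 = 43
  P[4] = 19 + 23 = 42

Answer: [12, 9, 28, 43, 42]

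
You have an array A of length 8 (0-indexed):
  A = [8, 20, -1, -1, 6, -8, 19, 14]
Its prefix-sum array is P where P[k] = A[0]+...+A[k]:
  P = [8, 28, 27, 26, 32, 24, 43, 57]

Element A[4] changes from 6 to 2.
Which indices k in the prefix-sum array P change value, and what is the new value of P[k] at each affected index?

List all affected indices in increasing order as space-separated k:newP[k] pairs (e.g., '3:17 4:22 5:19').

Answer: 4:28 5:20 6:39 7:53

Derivation:
P[k] = A[0] + ... + A[k]
P[k] includes A[4] iff k >= 4
Affected indices: 4, 5, ..., 7; delta = -4
  P[4]: 32 + -4 = 28
  P[5]: 24 + -4 = 20
  P[6]: 43 + -4 = 39
  P[7]: 57 + -4 = 53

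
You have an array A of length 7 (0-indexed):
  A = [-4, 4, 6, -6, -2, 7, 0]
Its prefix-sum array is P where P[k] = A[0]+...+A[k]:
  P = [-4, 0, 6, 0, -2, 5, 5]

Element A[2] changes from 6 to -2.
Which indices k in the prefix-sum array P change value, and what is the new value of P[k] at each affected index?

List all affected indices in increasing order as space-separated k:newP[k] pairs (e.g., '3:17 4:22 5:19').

P[k] = A[0] + ... + A[k]
P[k] includes A[2] iff k >= 2
Affected indices: 2, 3, ..., 6; delta = -8
  P[2]: 6 + -8 = -2
  P[3]: 0 + -8 = -8
  P[4]: -2 + -8 = -10
  P[5]: 5 + -8 = -3
  P[6]: 5 + -8 = -3

Answer: 2:-2 3:-8 4:-10 5:-3 6:-3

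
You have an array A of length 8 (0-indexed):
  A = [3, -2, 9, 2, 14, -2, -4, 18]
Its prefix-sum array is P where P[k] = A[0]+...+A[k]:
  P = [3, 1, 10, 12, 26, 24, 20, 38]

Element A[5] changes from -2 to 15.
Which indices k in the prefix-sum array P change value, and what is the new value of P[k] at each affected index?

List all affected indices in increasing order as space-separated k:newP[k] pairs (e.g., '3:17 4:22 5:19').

Answer: 5:41 6:37 7:55

Derivation:
P[k] = A[0] + ... + A[k]
P[k] includes A[5] iff k >= 5
Affected indices: 5, 6, ..., 7; delta = 17
  P[5]: 24 + 17 = 41
  P[6]: 20 + 17 = 37
  P[7]: 38 + 17 = 55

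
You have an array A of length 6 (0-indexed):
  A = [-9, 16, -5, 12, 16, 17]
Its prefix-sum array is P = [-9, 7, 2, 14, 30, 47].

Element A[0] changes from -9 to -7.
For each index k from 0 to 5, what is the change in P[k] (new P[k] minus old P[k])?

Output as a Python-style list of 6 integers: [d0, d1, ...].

Answer: [2, 2, 2, 2, 2, 2]

Derivation:
Element change: A[0] -9 -> -7, delta = 2
For k < 0: P[k] unchanged, delta_P[k] = 0
For k >= 0: P[k] shifts by exactly 2
Delta array: [2, 2, 2, 2, 2, 2]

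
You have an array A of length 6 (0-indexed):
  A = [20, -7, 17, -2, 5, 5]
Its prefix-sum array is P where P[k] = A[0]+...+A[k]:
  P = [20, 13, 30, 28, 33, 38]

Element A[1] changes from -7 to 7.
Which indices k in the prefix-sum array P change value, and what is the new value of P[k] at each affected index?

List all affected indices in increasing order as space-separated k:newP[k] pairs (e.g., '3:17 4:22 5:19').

P[k] = A[0] + ... + A[k]
P[k] includes A[1] iff k >= 1
Affected indices: 1, 2, ..., 5; delta = 14
  P[1]: 13 + 14 = 27
  P[2]: 30 + 14 = 44
  P[3]: 28 + 14 = 42
  P[4]: 33 + 14 = 47
  P[5]: 38 + 14 = 52

Answer: 1:27 2:44 3:42 4:47 5:52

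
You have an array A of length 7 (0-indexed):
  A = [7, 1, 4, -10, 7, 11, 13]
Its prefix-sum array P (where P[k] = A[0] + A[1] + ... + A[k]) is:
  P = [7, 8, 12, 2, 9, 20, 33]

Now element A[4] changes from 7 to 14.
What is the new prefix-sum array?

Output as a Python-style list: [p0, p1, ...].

Answer: [7, 8, 12, 2, 16, 27, 40]

Derivation:
Change: A[4] 7 -> 14, delta = 7
P[k] for k < 4: unchanged (A[4] not included)
P[k] for k >= 4: shift by delta = 7
  P[0] = 7 + 0 = 7
  P[1] = 8 + 0 = 8
  P[2] = 12 + 0 = 12
  P[3] = 2 + 0 = 2
  P[4] = 9 + 7 = 16
  P[5] = 20 + 7 = 27
  P[6] = 33 + 7 = 40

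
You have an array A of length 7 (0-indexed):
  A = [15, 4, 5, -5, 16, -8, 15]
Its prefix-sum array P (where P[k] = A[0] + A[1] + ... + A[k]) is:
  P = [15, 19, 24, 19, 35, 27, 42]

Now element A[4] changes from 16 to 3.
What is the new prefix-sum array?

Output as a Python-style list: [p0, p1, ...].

Answer: [15, 19, 24, 19, 22, 14, 29]

Derivation:
Change: A[4] 16 -> 3, delta = -13
P[k] for k < 4: unchanged (A[4] not included)
P[k] for k >= 4: shift by delta = -13
  P[0] = 15 + 0 = 15
  P[1] = 19 + 0 = 19
  P[2] = 24 + 0 = 24
  P[3] = 19 + 0 = 19
  P[4] = 35 + -13 = 22
  P[5] = 27 + -13 = 14
  P[6] = 42 + -13 = 29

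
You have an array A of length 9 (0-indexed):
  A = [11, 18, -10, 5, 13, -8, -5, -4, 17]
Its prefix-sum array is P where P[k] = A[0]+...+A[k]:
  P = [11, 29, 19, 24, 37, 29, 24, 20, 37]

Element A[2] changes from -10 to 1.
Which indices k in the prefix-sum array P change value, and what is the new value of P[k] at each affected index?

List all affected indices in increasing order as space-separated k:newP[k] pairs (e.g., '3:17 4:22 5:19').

P[k] = A[0] + ... + A[k]
P[k] includes A[2] iff k >= 2
Affected indices: 2, 3, ..., 8; delta = 11
  P[2]: 19 + 11 = 30
  P[3]: 24 + 11 = 35
  P[4]: 37 + 11 = 48
  P[5]: 29 + 11 = 40
  P[6]: 24 + 11 = 35
  P[7]: 20 + 11 = 31
  P[8]: 37 + 11 = 48

Answer: 2:30 3:35 4:48 5:40 6:35 7:31 8:48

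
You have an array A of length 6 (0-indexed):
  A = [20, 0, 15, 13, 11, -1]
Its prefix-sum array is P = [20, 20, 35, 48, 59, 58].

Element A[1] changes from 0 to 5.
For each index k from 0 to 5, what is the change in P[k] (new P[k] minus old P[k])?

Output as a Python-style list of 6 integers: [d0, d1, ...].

Element change: A[1] 0 -> 5, delta = 5
For k < 1: P[k] unchanged, delta_P[k] = 0
For k >= 1: P[k] shifts by exactly 5
Delta array: [0, 5, 5, 5, 5, 5]

Answer: [0, 5, 5, 5, 5, 5]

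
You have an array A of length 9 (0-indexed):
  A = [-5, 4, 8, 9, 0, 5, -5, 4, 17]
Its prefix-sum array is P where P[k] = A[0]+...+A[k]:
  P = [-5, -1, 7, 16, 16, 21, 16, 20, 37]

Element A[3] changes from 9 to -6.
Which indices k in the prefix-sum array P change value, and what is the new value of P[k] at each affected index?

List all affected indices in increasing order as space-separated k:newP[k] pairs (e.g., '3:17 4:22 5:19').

P[k] = A[0] + ... + A[k]
P[k] includes A[3] iff k >= 3
Affected indices: 3, 4, ..., 8; delta = -15
  P[3]: 16 + -15 = 1
  P[4]: 16 + -15 = 1
  P[5]: 21 + -15 = 6
  P[6]: 16 + -15 = 1
  P[7]: 20 + -15 = 5
  P[8]: 37 + -15 = 22

Answer: 3:1 4:1 5:6 6:1 7:5 8:22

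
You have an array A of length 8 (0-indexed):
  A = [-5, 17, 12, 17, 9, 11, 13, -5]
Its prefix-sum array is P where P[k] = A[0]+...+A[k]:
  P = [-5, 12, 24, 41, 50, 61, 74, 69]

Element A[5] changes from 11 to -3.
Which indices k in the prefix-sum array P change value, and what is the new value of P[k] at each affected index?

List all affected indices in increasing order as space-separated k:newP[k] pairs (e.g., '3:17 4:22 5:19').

P[k] = A[0] + ... + A[k]
P[k] includes A[5] iff k >= 5
Affected indices: 5, 6, ..., 7; delta = -14
  P[5]: 61 + -14 = 47
  P[6]: 74 + -14 = 60
  P[7]: 69 + -14 = 55

Answer: 5:47 6:60 7:55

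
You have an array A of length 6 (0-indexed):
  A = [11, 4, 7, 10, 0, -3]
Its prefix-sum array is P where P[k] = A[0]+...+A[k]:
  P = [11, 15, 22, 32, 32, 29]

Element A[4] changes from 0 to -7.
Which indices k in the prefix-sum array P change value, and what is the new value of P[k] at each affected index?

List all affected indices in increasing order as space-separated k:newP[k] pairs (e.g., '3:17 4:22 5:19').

P[k] = A[0] + ... + A[k]
P[k] includes A[4] iff k >= 4
Affected indices: 4, 5, ..., 5; delta = -7
  P[4]: 32 + -7 = 25
  P[5]: 29 + -7 = 22

Answer: 4:25 5:22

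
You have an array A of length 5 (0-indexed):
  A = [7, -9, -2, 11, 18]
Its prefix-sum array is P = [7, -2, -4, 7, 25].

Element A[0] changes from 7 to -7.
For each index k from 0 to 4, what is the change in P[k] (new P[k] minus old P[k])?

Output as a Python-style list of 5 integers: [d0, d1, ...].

Answer: [-14, -14, -14, -14, -14]

Derivation:
Element change: A[0] 7 -> -7, delta = -14
For k < 0: P[k] unchanged, delta_P[k] = 0
For k >= 0: P[k] shifts by exactly -14
Delta array: [-14, -14, -14, -14, -14]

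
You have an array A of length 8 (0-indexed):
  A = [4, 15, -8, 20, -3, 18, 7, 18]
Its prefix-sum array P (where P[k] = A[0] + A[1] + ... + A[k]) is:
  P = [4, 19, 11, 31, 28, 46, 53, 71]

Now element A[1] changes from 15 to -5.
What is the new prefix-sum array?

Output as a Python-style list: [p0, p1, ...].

Answer: [4, -1, -9, 11, 8, 26, 33, 51]

Derivation:
Change: A[1] 15 -> -5, delta = -20
P[k] for k < 1: unchanged (A[1] not included)
P[k] for k >= 1: shift by delta = -20
  P[0] = 4 + 0 = 4
  P[1] = 19 + -20 = -1
  P[2] = 11 + -20 = -9
  P[3] = 31 + -20 = 11
  P[4] = 28 + -20 = 8
  P[5] = 46 + -20 = 26
  P[6] = 53 + -20 = 33
  P[7] = 71 + -20 = 51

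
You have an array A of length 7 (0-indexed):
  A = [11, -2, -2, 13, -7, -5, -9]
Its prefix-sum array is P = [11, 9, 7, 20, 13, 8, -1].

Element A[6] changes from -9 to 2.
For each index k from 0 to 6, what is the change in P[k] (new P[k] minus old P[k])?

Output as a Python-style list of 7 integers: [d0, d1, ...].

Element change: A[6] -9 -> 2, delta = 11
For k < 6: P[k] unchanged, delta_P[k] = 0
For k >= 6: P[k] shifts by exactly 11
Delta array: [0, 0, 0, 0, 0, 0, 11]

Answer: [0, 0, 0, 0, 0, 0, 11]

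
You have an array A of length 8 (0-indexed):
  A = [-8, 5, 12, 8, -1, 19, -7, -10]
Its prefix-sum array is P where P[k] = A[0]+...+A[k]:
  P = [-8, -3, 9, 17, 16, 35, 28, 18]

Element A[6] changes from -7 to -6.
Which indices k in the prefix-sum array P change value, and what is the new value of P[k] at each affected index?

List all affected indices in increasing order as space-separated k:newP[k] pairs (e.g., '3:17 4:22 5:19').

P[k] = A[0] + ... + A[k]
P[k] includes A[6] iff k >= 6
Affected indices: 6, 7, ..., 7; delta = 1
  P[6]: 28 + 1 = 29
  P[7]: 18 + 1 = 19

Answer: 6:29 7:19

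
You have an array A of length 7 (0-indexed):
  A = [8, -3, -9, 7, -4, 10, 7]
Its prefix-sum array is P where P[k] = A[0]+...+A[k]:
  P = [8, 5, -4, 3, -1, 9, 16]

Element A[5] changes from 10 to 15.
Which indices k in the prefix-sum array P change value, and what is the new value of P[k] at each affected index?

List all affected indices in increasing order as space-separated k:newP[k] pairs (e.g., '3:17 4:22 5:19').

Answer: 5:14 6:21

Derivation:
P[k] = A[0] + ... + A[k]
P[k] includes A[5] iff k >= 5
Affected indices: 5, 6, ..., 6; delta = 5
  P[5]: 9 + 5 = 14
  P[6]: 16 + 5 = 21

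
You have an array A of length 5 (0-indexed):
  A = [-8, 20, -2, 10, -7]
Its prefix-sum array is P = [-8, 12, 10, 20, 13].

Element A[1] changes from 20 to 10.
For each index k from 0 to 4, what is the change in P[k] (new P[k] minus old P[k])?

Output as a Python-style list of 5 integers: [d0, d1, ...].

Answer: [0, -10, -10, -10, -10]

Derivation:
Element change: A[1] 20 -> 10, delta = -10
For k < 1: P[k] unchanged, delta_P[k] = 0
For k >= 1: P[k] shifts by exactly -10
Delta array: [0, -10, -10, -10, -10]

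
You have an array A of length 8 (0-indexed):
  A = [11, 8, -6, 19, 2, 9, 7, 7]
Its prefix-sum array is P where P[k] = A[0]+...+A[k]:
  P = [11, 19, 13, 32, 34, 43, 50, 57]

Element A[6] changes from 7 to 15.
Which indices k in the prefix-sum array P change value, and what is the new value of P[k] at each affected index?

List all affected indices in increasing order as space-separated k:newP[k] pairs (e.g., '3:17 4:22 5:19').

Answer: 6:58 7:65

Derivation:
P[k] = A[0] + ... + A[k]
P[k] includes A[6] iff k >= 6
Affected indices: 6, 7, ..., 7; delta = 8
  P[6]: 50 + 8 = 58
  P[7]: 57 + 8 = 65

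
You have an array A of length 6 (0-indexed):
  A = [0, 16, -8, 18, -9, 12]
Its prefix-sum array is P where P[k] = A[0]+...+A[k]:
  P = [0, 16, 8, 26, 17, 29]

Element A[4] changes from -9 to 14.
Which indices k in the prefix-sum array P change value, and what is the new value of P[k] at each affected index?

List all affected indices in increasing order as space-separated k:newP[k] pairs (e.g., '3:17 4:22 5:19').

Answer: 4:40 5:52

Derivation:
P[k] = A[0] + ... + A[k]
P[k] includes A[4] iff k >= 4
Affected indices: 4, 5, ..., 5; delta = 23
  P[4]: 17 + 23 = 40
  P[5]: 29 + 23 = 52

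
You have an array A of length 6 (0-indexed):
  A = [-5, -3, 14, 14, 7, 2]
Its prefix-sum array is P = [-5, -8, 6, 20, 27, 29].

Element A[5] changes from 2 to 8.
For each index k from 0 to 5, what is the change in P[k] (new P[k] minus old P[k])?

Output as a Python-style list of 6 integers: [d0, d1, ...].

Element change: A[5] 2 -> 8, delta = 6
For k < 5: P[k] unchanged, delta_P[k] = 0
For k >= 5: P[k] shifts by exactly 6
Delta array: [0, 0, 0, 0, 0, 6]

Answer: [0, 0, 0, 0, 0, 6]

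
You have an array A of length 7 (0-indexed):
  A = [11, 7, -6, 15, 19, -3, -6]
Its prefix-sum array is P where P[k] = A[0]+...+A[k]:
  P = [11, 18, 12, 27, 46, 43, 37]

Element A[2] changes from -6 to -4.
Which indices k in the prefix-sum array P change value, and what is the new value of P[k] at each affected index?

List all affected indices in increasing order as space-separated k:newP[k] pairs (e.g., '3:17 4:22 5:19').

Answer: 2:14 3:29 4:48 5:45 6:39

Derivation:
P[k] = A[0] + ... + A[k]
P[k] includes A[2] iff k >= 2
Affected indices: 2, 3, ..., 6; delta = 2
  P[2]: 12 + 2 = 14
  P[3]: 27 + 2 = 29
  P[4]: 46 + 2 = 48
  P[5]: 43 + 2 = 45
  P[6]: 37 + 2 = 39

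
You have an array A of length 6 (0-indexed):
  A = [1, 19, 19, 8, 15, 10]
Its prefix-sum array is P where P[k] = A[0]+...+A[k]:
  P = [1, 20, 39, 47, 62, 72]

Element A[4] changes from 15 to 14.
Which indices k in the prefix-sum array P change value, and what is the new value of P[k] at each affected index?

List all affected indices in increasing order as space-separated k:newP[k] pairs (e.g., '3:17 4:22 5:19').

P[k] = A[0] + ... + A[k]
P[k] includes A[4] iff k >= 4
Affected indices: 4, 5, ..., 5; delta = -1
  P[4]: 62 + -1 = 61
  P[5]: 72 + -1 = 71

Answer: 4:61 5:71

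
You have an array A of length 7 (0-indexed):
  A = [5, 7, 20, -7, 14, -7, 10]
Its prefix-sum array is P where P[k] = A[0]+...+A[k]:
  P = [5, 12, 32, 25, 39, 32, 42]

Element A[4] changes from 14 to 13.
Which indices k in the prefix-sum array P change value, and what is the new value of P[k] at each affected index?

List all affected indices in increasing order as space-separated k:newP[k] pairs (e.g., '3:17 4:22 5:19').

P[k] = A[0] + ... + A[k]
P[k] includes A[4] iff k >= 4
Affected indices: 4, 5, ..., 6; delta = -1
  P[4]: 39 + -1 = 38
  P[5]: 32 + -1 = 31
  P[6]: 42 + -1 = 41

Answer: 4:38 5:31 6:41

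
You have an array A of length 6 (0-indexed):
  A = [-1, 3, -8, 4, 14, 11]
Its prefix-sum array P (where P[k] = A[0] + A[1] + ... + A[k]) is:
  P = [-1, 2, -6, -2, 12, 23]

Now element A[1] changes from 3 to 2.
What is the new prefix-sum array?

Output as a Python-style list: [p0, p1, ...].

Answer: [-1, 1, -7, -3, 11, 22]

Derivation:
Change: A[1] 3 -> 2, delta = -1
P[k] for k < 1: unchanged (A[1] not included)
P[k] for k >= 1: shift by delta = -1
  P[0] = -1 + 0 = -1
  P[1] = 2 + -1 = 1
  P[2] = -6 + -1 = -7
  P[3] = -2 + -1 = -3
  P[4] = 12 + -1 = 11
  P[5] = 23 + -1 = 22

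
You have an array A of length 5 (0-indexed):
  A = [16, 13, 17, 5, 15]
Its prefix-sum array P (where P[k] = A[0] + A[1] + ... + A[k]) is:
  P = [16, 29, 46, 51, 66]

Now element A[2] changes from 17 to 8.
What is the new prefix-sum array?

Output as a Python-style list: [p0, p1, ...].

Change: A[2] 17 -> 8, delta = -9
P[k] for k < 2: unchanged (A[2] not included)
P[k] for k >= 2: shift by delta = -9
  P[0] = 16 + 0 = 16
  P[1] = 29 + 0 = 29
  P[2] = 46 + -9 = 37
  P[3] = 51 + -9 = 42
  P[4] = 66 + -9 = 57

Answer: [16, 29, 37, 42, 57]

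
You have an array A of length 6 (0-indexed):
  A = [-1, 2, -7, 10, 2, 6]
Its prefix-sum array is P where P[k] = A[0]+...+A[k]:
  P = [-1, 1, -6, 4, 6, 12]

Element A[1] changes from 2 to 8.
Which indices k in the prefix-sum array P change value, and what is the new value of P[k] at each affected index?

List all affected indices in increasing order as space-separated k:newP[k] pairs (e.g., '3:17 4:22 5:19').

Answer: 1:7 2:0 3:10 4:12 5:18

Derivation:
P[k] = A[0] + ... + A[k]
P[k] includes A[1] iff k >= 1
Affected indices: 1, 2, ..., 5; delta = 6
  P[1]: 1 + 6 = 7
  P[2]: -6 + 6 = 0
  P[3]: 4 + 6 = 10
  P[4]: 6 + 6 = 12
  P[5]: 12 + 6 = 18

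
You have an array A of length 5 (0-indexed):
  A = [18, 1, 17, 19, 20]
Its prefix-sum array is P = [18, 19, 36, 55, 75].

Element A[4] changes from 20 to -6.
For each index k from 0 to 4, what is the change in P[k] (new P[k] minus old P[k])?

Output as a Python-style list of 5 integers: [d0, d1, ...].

Answer: [0, 0, 0, 0, -26]

Derivation:
Element change: A[4] 20 -> -6, delta = -26
For k < 4: P[k] unchanged, delta_P[k] = 0
For k >= 4: P[k] shifts by exactly -26
Delta array: [0, 0, 0, 0, -26]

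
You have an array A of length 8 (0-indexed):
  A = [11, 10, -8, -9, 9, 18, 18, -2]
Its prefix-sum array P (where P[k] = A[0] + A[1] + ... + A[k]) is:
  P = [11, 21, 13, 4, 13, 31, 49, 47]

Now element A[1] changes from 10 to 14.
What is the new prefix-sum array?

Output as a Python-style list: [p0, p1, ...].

Change: A[1] 10 -> 14, delta = 4
P[k] for k < 1: unchanged (A[1] not included)
P[k] for k >= 1: shift by delta = 4
  P[0] = 11 + 0 = 11
  P[1] = 21 + 4 = 25
  P[2] = 13 + 4 = 17
  P[3] = 4 + 4 = 8
  P[4] = 13 + 4 = 17
  P[5] = 31 + 4 = 35
  P[6] = 49 + 4 = 53
  P[7] = 47 + 4 = 51

Answer: [11, 25, 17, 8, 17, 35, 53, 51]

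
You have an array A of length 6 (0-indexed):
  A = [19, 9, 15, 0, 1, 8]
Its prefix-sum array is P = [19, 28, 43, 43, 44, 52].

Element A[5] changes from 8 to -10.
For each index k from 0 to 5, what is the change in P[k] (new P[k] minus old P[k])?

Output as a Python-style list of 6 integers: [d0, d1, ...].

Answer: [0, 0, 0, 0, 0, -18]

Derivation:
Element change: A[5] 8 -> -10, delta = -18
For k < 5: P[k] unchanged, delta_P[k] = 0
For k >= 5: P[k] shifts by exactly -18
Delta array: [0, 0, 0, 0, 0, -18]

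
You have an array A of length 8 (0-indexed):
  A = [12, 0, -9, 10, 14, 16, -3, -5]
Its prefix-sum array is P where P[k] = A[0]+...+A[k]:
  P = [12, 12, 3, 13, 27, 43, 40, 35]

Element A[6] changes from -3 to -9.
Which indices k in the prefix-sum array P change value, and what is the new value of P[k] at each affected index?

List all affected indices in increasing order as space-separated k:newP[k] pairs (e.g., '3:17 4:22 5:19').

Answer: 6:34 7:29

Derivation:
P[k] = A[0] + ... + A[k]
P[k] includes A[6] iff k >= 6
Affected indices: 6, 7, ..., 7; delta = -6
  P[6]: 40 + -6 = 34
  P[7]: 35 + -6 = 29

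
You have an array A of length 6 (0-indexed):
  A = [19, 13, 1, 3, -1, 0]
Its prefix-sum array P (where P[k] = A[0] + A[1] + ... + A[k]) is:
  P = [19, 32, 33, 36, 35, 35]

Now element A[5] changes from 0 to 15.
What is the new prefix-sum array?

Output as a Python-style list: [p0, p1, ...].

Answer: [19, 32, 33, 36, 35, 50]

Derivation:
Change: A[5] 0 -> 15, delta = 15
P[k] for k < 5: unchanged (A[5] not included)
P[k] for k >= 5: shift by delta = 15
  P[0] = 19 + 0 = 19
  P[1] = 32 + 0 = 32
  P[2] = 33 + 0 = 33
  P[3] = 36 + 0 = 36
  P[4] = 35 + 0 = 35
  P[5] = 35 + 15 = 50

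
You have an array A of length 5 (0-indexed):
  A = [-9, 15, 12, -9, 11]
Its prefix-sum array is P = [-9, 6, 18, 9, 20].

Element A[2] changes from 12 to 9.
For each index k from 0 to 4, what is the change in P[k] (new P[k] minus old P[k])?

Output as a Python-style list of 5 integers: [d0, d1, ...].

Element change: A[2] 12 -> 9, delta = -3
For k < 2: P[k] unchanged, delta_P[k] = 0
For k >= 2: P[k] shifts by exactly -3
Delta array: [0, 0, -3, -3, -3]

Answer: [0, 0, -3, -3, -3]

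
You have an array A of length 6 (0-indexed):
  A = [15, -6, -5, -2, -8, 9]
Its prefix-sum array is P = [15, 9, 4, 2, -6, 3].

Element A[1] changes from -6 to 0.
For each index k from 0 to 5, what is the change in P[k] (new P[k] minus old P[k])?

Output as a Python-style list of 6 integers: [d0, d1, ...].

Answer: [0, 6, 6, 6, 6, 6]

Derivation:
Element change: A[1] -6 -> 0, delta = 6
For k < 1: P[k] unchanged, delta_P[k] = 0
For k >= 1: P[k] shifts by exactly 6
Delta array: [0, 6, 6, 6, 6, 6]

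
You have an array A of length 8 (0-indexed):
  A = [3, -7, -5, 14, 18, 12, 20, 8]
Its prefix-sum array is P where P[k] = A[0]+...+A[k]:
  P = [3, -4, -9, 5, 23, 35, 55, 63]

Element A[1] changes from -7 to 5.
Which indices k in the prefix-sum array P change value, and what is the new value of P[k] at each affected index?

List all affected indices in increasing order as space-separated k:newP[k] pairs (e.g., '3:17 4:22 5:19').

P[k] = A[0] + ... + A[k]
P[k] includes A[1] iff k >= 1
Affected indices: 1, 2, ..., 7; delta = 12
  P[1]: -4 + 12 = 8
  P[2]: -9 + 12 = 3
  P[3]: 5 + 12 = 17
  P[4]: 23 + 12 = 35
  P[5]: 35 + 12 = 47
  P[6]: 55 + 12 = 67
  P[7]: 63 + 12 = 75

Answer: 1:8 2:3 3:17 4:35 5:47 6:67 7:75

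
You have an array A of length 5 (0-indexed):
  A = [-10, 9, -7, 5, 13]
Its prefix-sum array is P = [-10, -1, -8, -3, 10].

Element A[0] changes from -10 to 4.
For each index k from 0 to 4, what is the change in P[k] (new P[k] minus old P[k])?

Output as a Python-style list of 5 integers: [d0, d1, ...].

Element change: A[0] -10 -> 4, delta = 14
For k < 0: P[k] unchanged, delta_P[k] = 0
For k >= 0: P[k] shifts by exactly 14
Delta array: [14, 14, 14, 14, 14]

Answer: [14, 14, 14, 14, 14]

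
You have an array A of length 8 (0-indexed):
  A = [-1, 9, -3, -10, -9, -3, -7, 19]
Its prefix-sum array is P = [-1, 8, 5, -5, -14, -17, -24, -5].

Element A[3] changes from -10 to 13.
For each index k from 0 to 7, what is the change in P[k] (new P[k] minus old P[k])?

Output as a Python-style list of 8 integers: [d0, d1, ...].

Element change: A[3] -10 -> 13, delta = 23
For k < 3: P[k] unchanged, delta_P[k] = 0
For k >= 3: P[k] shifts by exactly 23
Delta array: [0, 0, 0, 23, 23, 23, 23, 23]

Answer: [0, 0, 0, 23, 23, 23, 23, 23]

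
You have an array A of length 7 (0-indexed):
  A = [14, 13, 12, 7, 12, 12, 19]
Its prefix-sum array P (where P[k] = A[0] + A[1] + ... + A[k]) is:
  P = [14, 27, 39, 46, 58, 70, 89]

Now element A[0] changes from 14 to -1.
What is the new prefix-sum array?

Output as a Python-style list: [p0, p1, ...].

Answer: [-1, 12, 24, 31, 43, 55, 74]

Derivation:
Change: A[0] 14 -> -1, delta = -15
P[k] for k < 0: unchanged (A[0] not included)
P[k] for k >= 0: shift by delta = -15
  P[0] = 14 + -15 = -1
  P[1] = 27 + -15 = 12
  P[2] = 39 + -15 = 24
  P[3] = 46 + -15 = 31
  P[4] = 58 + -15 = 43
  P[5] = 70 + -15 = 55
  P[6] = 89 + -15 = 74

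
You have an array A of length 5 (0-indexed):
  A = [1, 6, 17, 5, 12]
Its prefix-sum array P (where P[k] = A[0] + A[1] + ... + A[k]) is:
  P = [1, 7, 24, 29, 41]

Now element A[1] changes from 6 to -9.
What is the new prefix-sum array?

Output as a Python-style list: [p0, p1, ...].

Answer: [1, -8, 9, 14, 26]

Derivation:
Change: A[1] 6 -> -9, delta = -15
P[k] for k < 1: unchanged (A[1] not included)
P[k] for k >= 1: shift by delta = -15
  P[0] = 1 + 0 = 1
  P[1] = 7 + -15 = -8
  P[2] = 24 + -15 = 9
  P[3] = 29 + -15 = 14
  P[4] = 41 + -15 = 26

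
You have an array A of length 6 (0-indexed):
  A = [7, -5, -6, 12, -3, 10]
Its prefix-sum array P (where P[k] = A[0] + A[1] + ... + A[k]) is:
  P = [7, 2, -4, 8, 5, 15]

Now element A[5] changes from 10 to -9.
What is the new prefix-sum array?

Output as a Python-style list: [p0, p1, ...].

Answer: [7, 2, -4, 8, 5, -4]

Derivation:
Change: A[5] 10 -> -9, delta = -19
P[k] for k < 5: unchanged (A[5] not included)
P[k] for k >= 5: shift by delta = -19
  P[0] = 7 + 0 = 7
  P[1] = 2 + 0 = 2
  P[2] = -4 + 0 = -4
  P[3] = 8 + 0 = 8
  P[4] = 5 + 0 = 5
  P[5] = 15 + -19 = -4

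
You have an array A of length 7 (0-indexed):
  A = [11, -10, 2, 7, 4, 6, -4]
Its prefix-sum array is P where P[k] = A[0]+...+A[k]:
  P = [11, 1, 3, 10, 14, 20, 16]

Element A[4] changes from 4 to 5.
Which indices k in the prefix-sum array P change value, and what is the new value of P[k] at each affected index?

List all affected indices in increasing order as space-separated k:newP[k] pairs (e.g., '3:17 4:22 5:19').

Answer: 4:15 5:21 6:17

Derivation:
P[k] = A[0] + ... + A[k]
P[k] includes A[4] iff k >= 4
Affected indices: 4, 5, ..., 6; delta = 1
  P[4]: 14 + 1 = 15
  P[5]: 20 + 1 = 21
  P[6]: 16 + 1 = 17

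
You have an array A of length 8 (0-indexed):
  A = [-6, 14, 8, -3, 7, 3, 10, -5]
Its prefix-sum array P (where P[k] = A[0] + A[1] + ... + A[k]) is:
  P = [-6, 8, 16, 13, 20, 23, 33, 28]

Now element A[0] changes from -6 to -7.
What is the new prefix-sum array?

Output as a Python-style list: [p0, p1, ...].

Answer: [-7, 7, 15, 12, 19, 22, 32, 27]

Derivation:
Change: A[0] -6 -> -7, delta = -1
P[k] for k < 0: unchanged (A[0] not included)
P[k] for k >= 0: shift by delta = -1
  P[0] = -6 + -1 = -7
  P[1] = 8 + -1 = 7
  P[2] = 16 + -1 = 15
  P[3] = 13 + -1 = 12
  P[4] = 20 + -1 = 19
  P[5] = 23 + -1 = 22
  P[6] = 33 + -1 = 32
  P[7] = 28 + -1 = 27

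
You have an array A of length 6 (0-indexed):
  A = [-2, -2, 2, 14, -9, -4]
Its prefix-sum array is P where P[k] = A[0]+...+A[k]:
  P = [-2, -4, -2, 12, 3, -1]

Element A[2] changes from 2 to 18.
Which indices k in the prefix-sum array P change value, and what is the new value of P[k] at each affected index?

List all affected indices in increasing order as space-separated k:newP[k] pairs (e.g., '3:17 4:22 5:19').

P[k] = A[0] + ... + A[k]
P[k] includes A[2] iff k >= 2
Affected indices: 2, 3, ..., 5; delta = 16
  P[2]: -2 + 16 = 14
  P[3]: 12 + 16 = 28
  P[4]: 3 + 16 = 19
  P[5]: -1 + 16 = 15

Answer: 2:14 3:28 4:19 5:15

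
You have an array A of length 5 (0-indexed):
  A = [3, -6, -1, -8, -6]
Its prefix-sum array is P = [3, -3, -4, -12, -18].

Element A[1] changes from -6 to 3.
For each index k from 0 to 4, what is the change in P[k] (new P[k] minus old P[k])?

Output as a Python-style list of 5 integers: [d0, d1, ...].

Answer: [0, 9, 9, 9, 9]

Derivation:
Element change: A[1] -6 -> 3, delta = 9
For k < 1: P[k] unchanged, delta_P[k] = 0
For k >= 1: P[k] shifts by exactly 9
Delta array: [0, 9, 9, 9, 9]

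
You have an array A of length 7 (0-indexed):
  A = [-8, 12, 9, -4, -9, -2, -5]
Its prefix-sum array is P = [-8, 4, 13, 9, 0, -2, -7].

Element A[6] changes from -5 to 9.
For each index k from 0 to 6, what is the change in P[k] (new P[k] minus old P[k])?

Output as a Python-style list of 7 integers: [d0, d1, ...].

Answer: [0, 0, 0, 0, 0, 0, 14]

Derivation:
Element change: A[6] -5 -> 9, delta = 14
For k < 6: P[k] unchanged, delta_P[k] = 0
For k >= 6: P[k] shifts by exactly 14
Delta array: [0, 0, 0, 0, 0, 0, 14]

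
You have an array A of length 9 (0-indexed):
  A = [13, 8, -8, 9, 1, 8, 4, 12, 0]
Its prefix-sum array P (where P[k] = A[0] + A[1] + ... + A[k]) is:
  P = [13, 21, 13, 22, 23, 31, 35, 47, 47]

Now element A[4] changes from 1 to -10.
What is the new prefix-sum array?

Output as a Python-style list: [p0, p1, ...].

Change: A[4] 1 -> -10, delta = -11
P[k] for k < 4: unchanged (A[4] not included)
P[k] for k >= 4: shift by delta = -11
  P[0] = 13 + 0 = 13
  P[1] = 21 + 0 = 21
  P[2] = 13 + 0 = 13
  P[3] = 22 + 0 = 22
  P[4] = 23 + -11 = 12
  P[5] = 31 + -11 = 20
  P[6] = 35 + -11 = 24
  P[7] = 47 + -11 = 36
  P[8] = 47 + -11 = 36

Answer: [13, 21, 13, 22, 12, 20, 24, 36, 36]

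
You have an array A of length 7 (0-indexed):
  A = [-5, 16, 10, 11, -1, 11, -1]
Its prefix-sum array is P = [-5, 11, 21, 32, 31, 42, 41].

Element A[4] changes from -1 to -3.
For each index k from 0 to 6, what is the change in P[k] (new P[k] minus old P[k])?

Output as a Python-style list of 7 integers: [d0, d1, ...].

Answer: [0, 0, 0, 0, -2, -2, -2]

Derivation:
Element change: A[4] -1 -> -3, delta = -2
For k < 4: P[k] unchanged, delta_P[k] = 0
For k >= 4: P[k] shifts by exactly -2
Delta array: [0, 0, 0, 0, -2, -2, -2]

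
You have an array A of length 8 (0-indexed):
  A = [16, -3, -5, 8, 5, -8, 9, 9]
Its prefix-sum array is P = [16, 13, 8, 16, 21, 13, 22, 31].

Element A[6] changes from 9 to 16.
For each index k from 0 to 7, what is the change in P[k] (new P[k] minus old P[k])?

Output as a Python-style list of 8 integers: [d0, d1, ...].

Element change: A[6] 9 -> 16, delta = 7
For k < 6: P[k] unchanged, delta_P[k] = 0
For k >= 6: P[k] shifts by exactly 7
Delta array: [0, 0, 0, 0, 0, 0, 7, 7]

Answer: [0, 0, 0, 0, 0, 0, 7, 7]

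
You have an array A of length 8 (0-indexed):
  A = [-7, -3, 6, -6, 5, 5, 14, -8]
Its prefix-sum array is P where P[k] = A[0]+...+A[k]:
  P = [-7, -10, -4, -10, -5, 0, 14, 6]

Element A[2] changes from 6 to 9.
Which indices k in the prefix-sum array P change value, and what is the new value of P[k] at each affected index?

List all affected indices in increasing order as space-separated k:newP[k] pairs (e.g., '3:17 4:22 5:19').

P[k] = A[0] + ... + A[k]
P[k] includes A[2] iff k >= 2
Affected indices: 2, 3, ..., 7; delta = 3
  P[2]: -4 + 3 = -1
  P[3]: -10 + 3 = -7
  P[4]: -5 + 3 = -2
  P[5]: 0 + 3 = 3
  P[6]: 14 + 3 = 17
  P[7]: 6 + 3 = 9

Answer: 2:-1 3:-7 4:-2 5:3 6:17 7:9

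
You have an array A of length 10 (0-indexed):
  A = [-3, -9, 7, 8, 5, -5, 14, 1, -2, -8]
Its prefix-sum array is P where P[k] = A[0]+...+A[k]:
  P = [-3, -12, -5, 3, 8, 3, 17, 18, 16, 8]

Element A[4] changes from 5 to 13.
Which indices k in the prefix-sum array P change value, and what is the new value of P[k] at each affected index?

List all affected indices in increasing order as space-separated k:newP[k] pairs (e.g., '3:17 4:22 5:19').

P[k] = A[0] + ... + A[k]
P[k] includes A[4] iff k >= 4
Affected indices: 4, 5, ..., 9; delta = 8
  P[4]: 8 + 8 = 16
  P[5]: 3 + 8 = 11
  P[6]: 17 + 8 = 25
  P[7]: 18 + 8 = 26
  P[8]: 16 + 8 = 24
  P[9]: 8 + 8 = 16

Answer: 4:16 5:11 6:25 7:26 8:24 9:16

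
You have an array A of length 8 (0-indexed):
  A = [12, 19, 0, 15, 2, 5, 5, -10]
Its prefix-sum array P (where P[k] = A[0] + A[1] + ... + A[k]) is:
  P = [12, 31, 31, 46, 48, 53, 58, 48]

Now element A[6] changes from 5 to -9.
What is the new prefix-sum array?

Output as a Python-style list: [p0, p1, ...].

Answer: [12, 31, 31, 46, 48, 53, 44, 34]

Derivation:
Change: A[6] 5 -> -9, delta = -14
P[k] for k < 6: unchanged (A[6] not included)
P[k] for k >= 6: shift by delta = -14
  P[0] = 12 + 0 = 12
  P[1] = 31 + 0 = 31
  P[2] = 31 + 0 = 31
  P[3] = 46 + 0 = 46
  P[4] = 48 + 0 = 48
  P[5] = 53 + 0 = 53
  P[6] = 58 + -14 = 44
  P[7] = 48 + -14 = 34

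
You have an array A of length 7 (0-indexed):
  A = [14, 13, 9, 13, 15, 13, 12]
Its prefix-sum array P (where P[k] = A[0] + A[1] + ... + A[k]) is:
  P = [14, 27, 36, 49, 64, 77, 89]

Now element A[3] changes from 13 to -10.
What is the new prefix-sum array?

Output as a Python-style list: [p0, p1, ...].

Answer: [14, 27, 36, 26, 41, 54, 66]

Derivation:
Change: A[3] 13 -> -10, delta = -23
P[k] for k < 3: unchanged (A[3] not included)
P[k] for k >= 3: shift by delta = -23
  P[0] = 14 + 0 = 14
  P[1] = 27 + 0 = 27
  P[2] = 36 + 0 = 36
  P[3] = 49 + -23 = 26
  P[4] = 64 + -23 = 41
  P[5] = 77 + -23 = 54
  P[6] = 89 + -23 = 66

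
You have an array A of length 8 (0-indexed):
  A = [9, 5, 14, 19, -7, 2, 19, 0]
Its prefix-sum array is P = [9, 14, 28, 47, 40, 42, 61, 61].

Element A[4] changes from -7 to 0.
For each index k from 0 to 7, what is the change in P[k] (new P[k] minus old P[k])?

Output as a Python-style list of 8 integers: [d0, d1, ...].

Element change: A[4] -7 -> 0, delta = 7
For k < 4: P[k] unchanged, delta_P[k] = 0
For k >= 4: P[k] shifts by exactly 7
Delta array: [0, 0, 0, 0, 7, 7, 7, 7]

Answer: [0, 0, 0, 0, 7, 7, 7, 7]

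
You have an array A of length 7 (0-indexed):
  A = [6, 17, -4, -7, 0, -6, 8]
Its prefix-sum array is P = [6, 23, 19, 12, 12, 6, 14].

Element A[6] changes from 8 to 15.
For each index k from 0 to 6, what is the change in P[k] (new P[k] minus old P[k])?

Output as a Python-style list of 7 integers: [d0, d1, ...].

Answer: [0, 0, 0, 0, 0, 0, 7]

Derivation:
Element change: A[6] 8 -> 15, delta = 7
For k < 6: P[k] unchanged, delta_P[k] = 0
For k >= 6: P[k] shifts by exactly 7
Delta array: [0, 0, 0, 0, 0, 0, 7]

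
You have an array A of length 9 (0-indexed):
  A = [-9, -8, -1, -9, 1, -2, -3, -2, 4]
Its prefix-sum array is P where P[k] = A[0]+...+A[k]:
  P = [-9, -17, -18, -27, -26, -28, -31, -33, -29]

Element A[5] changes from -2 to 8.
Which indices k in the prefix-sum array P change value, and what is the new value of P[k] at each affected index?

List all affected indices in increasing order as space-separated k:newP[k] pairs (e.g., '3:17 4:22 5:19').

Answer: 5:-18 6:-21 7:-23 8:-19

Derivation:
P[k] = A[0] + ... + A[k]
P[k] includes A[5] iff k >= 5
Affected indices: 5, 6, ..., 8; delta = 10
  P[5]: -28 + 10 = -18
  P[6]: -31 + 10 = -21
  P[7]: -33 + 10 = -23
  P[8]: -29 + 10 = -19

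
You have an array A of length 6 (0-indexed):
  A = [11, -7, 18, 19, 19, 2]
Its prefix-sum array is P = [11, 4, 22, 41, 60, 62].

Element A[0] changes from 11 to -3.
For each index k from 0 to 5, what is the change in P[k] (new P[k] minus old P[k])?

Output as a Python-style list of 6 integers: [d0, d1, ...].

Answer: [-14, -14, -14, -14, -14, -14]

Derivation:
Element change: A[0] 11 -> -3, delta = -14
For k < 0: P[k] unchanged, delta_P[k] = 0
For k >= 0: P[k] shifts by exactly -14
Delta array: [-14, -14, -14, -14, -14, -14]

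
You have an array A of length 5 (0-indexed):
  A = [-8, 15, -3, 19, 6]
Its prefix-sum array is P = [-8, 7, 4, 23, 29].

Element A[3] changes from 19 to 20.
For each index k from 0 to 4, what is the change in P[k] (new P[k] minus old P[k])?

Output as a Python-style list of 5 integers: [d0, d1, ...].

Answer: [0, 0, 0, 1, 1]

Derivation:
Element change: A[3] 19 -> 20, delta = 1
For k < 3: P[k] unchanged, delta_P[k] = 0
For k >= 3: P[k] shifts by exactly 1
Delta array: [0, 0, 0, 1, 1]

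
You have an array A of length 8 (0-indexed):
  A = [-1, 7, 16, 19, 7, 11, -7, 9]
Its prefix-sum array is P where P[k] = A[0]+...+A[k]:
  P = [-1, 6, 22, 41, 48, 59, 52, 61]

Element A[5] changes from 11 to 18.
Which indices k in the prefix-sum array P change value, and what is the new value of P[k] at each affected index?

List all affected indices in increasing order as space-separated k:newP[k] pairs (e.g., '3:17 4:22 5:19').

Answer: 5:66 6:59 7:68

Derivation:
P[k] = A[0] + ... + A[k]
P[k] includes A[5] iff k >= 5
Affected indices: 5, 6, ..., 7; delta = 7
  P[5]: 59 + 7 = 66
  P[6]: 52 + 7 = 59
  P[7]: 61 + 7 = 68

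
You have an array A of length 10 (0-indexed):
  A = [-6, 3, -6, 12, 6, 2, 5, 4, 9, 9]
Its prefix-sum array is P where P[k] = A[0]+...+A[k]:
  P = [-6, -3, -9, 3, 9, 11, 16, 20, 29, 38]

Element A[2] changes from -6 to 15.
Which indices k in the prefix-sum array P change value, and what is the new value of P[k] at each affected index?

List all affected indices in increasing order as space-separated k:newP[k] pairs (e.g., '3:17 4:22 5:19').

P[k] = A[0] + ... + A[k]
P[k] includes A[2] iff k >= 2
Affected indices: 2, 3, ..., 9; delta = 21
  P[2]: -9 + 21 = 12
  P[3]: 3 + 21 = 24
  P[4]: 9 + 21 = 30
  P[5]: 11 + 21 = 32
  P[6]: 16 + 21 = 37
  P[7]: 20 + 21 = 41
  P[8]: 29 + 21 = 50
  P[9]: 38 + 21 = 59

Answer: 2:12 3:24 4:30 5:32 6:37 7:41 8:50 9:59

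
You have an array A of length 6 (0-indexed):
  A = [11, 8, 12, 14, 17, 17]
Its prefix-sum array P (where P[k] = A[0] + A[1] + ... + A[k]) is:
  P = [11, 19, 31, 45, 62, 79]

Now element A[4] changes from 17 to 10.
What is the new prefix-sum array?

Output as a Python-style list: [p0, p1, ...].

Change: A[4] 17 -> 10, delta = -7
P[k] for k < 4: unchanged (A[4] not included)
P[k] for k >= 4: shift by delta = -7
  P[0] = 11 + 0 = 11
  P[1] = 19 + 0 = 19
  P[2] = 31 + 0 = 31
  P[3] = 45 + 0 = 45
  P[4] = 62 + -7 = 55
  P[5] = 79 + -7 = 72

Answer: [11, 19, 31, 45, 55, 72]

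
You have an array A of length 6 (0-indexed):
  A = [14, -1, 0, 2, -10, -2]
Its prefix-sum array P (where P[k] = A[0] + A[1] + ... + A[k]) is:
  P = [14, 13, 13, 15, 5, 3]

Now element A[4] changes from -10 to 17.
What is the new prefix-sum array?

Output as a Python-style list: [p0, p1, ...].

Answer: [14, 13, 13, 15, 32, 30]

Derivation:
Change: A[4] -10 -> 17, delta = 27
P[k] for k < 4: unchanged (A[4] not included)
P[k] for k >= 4: shift by delta = 27
  P[0] = 14 + 0 = 14
  P[1] = 13 + 0 = 13
  P[2] = 13 + 0 = 13
  P[3] = 15 + 0 = 15
  P[4] = 5 + 27 = 32
  P[5] = 3 + 27 = 30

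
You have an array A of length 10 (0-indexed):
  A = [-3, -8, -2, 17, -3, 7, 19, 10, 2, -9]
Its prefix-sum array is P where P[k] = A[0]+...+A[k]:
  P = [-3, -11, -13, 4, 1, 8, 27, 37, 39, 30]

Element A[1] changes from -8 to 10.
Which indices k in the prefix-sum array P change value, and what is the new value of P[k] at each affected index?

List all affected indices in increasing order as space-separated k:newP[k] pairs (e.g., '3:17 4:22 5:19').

Answer: 1:7 2:5 3:22 4:19 5:26 6:45 7:55 8:57 9:48

Derivation:
P[k] = A[0] + ... + A[k]
P[k] includes A[1] iff k >= 1
Affected indices: 1, 2, ..., 9; delta = 18
  P[1]: -11 + 18 = 7
  P[2]: -13 + 18 = 5
  P[3]: 4 + 18 = 22
  P[4]: 1 + 18 = 19
  P[5]: 8 + 18 = 26
  P[6]: 27 + 18 = 45
  P[7]: 37 + 18 = 55
  P[8]: 39 + 18 = 57
  P[9]: 30 + 18 = 48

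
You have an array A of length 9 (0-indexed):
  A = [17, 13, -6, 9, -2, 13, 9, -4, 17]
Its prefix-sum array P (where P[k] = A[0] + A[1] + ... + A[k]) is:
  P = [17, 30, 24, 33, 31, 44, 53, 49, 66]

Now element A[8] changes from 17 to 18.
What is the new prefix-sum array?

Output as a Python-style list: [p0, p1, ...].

Answer: [17, 30, 24, 33, 31, 44, 53, 49, 67]

Derivation:
Change: A[8] 17 -> 18, delta = 1
P[k] for k < 8: unchanged (A[8] not included)
P[k] for k >= 8: shift by delta = 1
  P[0] = 17 + 0 = 17
  P[1] = 30 + 0 = 30
  P[2] = 24 + 0 = 24
  P[3] = 33 + 0 = 33
  P[4] = 31 + 0 = 31
  P[5] = 44 + 0 = 44
  P[6] = 53 + 0 = 53
  P[7] = 49 + 0 = 49
  P[8] = 66 + 1 = 67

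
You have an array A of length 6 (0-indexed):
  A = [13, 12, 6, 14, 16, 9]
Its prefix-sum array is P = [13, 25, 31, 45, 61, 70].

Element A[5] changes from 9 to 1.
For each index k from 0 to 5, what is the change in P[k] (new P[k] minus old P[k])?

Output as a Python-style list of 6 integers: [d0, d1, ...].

Answer: [0, 0, 0, 0, 0, -8]

Derivation:
Element change: A[5] 9 -> 1, delta = -8
For k < 5: P[k] unchanged, delta_P[k] = 0
For k >= 5: P[k] shifts by exactly -8
Delta array: [0, 0, 0, 0, 0, -8]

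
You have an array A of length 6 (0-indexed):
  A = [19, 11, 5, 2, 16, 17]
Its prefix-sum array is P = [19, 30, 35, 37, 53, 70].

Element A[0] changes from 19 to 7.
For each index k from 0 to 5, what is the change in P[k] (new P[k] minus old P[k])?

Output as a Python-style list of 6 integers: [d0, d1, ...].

Answer: [-12, -12, -12, -12, -12, -12]

Derivation:
Element change: A[0] 19 -> 7, delta = -12
For k < 0: P[k] unchanged, delta_P[k] = 0
For k >= 0: P[k] shifts by exactly -12
Delta array: [-12, -12, -12, -12, -12, -12]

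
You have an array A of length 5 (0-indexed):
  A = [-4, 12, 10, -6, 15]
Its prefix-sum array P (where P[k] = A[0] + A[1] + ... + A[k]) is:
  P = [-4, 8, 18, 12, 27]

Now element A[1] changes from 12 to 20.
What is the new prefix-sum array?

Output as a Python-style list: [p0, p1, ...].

Change: A[1] 12 -> 20, delta = 8
P[k] for k < 1: unchanged (A[1] not included)
P[k] for k >= 1: shift by delta = 8
  P[0] = -4 + 0 = -4
  P[1] = 8 + 8 = 16
  P[2] = 18 + 8 = 26
  P[3] = 12 + 8 = 20
  P[4] = 27 + 8 = 35

Answer: [-4, 16, 26, 20, 35]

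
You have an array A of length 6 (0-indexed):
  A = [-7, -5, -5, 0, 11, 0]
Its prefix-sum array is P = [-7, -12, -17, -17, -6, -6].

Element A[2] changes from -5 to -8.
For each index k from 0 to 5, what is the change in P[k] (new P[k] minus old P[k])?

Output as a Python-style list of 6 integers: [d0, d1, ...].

Element change: A[2] -5 -> -8, delta = -3
For k < 2: P[k] unchanged, delta_P[k] = 0
For k >= 2: P[k] shifts by exactly -3
Delta array: [0, 0, -3, -3, -3, -3]

Answer: [0, 0, -3, -3, -3, -3]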